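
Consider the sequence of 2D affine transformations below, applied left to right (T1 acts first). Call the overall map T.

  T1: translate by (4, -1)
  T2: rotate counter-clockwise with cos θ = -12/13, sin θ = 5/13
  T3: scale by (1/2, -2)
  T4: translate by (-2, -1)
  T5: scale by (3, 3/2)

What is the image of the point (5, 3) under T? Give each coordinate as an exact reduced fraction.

T1 translate by (4, -1): (5, 3) → (9, 2)
T2 rotate counter-clockwise with cos θ = -12/13, sin θ = 5/13: (9, 2) → (-118/13, 21/13)
T3 scale by (1/2, -2): (-118/13, 21/13) → (-59/13, -42/13)
T4 translate by (-2, -1): (-59/13, -42/13) → (-85/13, -55/13)
T5 scale by (3, 3/2): (-85/13, -55/13) → (-255/13, -165/26)

T(p) = (-255/13, -165/26)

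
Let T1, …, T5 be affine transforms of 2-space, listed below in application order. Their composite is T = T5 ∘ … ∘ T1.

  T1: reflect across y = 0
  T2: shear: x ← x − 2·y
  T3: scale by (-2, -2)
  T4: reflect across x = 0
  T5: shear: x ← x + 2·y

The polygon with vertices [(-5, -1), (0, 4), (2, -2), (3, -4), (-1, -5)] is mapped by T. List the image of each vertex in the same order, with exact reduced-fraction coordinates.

image vertices: (-18, -2), (32, 8), (-12, -4), (-26, -8), (-42, -10)

T1 reflect across y = 0: (-5, -1) → (-5, 1); (0, 4) → (0, -4); (2, -2) → (2, 2); (3, -4) → (3, 4); (-1, -5) → (-1, 5)
T2 shear: x ← x − 2·y: (-5, 1) → (-7, 1); (0, -4) → (8, -4); (2, 2) → (-2, 2); (3, 4) → (-5, 4); (-1, 5) → (-11, 5)
T3 scale by (-2, -2): (-7, 1) → (14, -2); (8, -4) → (-16, 8); (-2, 2) → (4, -4); (-5, 4) → (10, -8); (-11, 5) → (22, -10)
T4 reflect across x = 0: (14, -2) → (-14, -2); (-16, 8) → (16, 8); (4, -4) → (-4, -4); (10, -8) → (-10, -8); (22, -10) → (-22, -10)
T5 shear: x ← x + 2·y: (-14, -2) → (-18, -2); (16, 8) → (32, 8); (-4, -4) → (-12, -4); (-10, -8) → (-26, -8); (-22, -10) → (-42, -10)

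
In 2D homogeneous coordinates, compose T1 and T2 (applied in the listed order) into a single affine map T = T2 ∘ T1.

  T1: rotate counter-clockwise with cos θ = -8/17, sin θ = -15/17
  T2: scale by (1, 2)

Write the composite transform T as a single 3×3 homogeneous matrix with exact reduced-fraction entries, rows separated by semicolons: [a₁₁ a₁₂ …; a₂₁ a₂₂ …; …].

T1 = [-8/17 15/17 0; -15/17 -8/17 0; 0 0 1]
T2·T1 = [-8/17 15/17 0; -30/17 -16/17 0; 0 0 1]

T = [-8/17 15/17 0; -30/17 -16/17 0; 0 0 1]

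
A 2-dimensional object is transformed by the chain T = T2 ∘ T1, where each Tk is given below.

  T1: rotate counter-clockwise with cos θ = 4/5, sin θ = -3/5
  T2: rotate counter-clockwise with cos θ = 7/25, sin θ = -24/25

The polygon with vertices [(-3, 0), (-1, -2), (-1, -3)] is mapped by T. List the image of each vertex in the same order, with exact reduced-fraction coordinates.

image vertices: (132/125, 351/125), (-38/25, 41/25), (-307/125, 249/125)

T1 rotate counter-clockwise with cos θ = 4/5, sin θ = -3/5: (-3, 0) → (-12/5, 9/5); (-1, -2) → (-2, -1); (-1, -3) → (-13/5, -9/5)
T2 rotate counter-clockwise with cos θ = 7/25, sin θ = -24/25: (-12/5, 9/5) → (132/125, 351/125); (-2, -1) → (-38/25, 41/25); (-13/5, -9/5) → (-307/125, 249/125)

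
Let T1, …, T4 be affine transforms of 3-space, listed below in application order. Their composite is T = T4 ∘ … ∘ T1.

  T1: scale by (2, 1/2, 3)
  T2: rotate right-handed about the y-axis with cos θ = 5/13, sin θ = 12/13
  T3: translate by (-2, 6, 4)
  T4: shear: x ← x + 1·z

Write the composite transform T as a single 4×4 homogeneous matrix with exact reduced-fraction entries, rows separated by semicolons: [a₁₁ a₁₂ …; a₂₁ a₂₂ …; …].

T1 = [2 0 0 0; 0 1/2 0 0; 0 0 3 0; 0 0 0 1]
T2·T1 = [10/13 0 36/13 0; 0 1/2 0 0; -24/13 0 15/13 0; 0 0 0 1]
T3·…·T1 = [10/13 0 36/13 -2; 0 1/2 0 6; -24/13 0 15/13 4; 0 0 0 1]
T4·…·T1 = [-14/13 0 51/13 2; 0 1/2 0 6; -24/13 0 15/13 4; 0 0 0 1]

T = [-14/13 0 51/13 2; 0 1/2 0 6; -24/13 0 15/13 4; 0 0 0 1]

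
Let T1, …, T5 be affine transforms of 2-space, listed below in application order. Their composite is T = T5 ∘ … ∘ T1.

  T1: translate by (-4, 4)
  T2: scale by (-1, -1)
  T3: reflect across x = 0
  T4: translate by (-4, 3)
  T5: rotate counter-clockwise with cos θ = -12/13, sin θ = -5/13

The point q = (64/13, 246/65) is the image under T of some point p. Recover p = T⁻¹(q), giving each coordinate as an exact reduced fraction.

T1 = [1 0 -4; 0 1 4; 0 0 1]
T2·T1 = [-1 0 4; 0 -1 -4; 0 0 1]
T3·…·T1 = [1 0 -4; 0 -1 -4; 0 0 1]
T4·…·T1 = [1 0 -8; 0 -1 -1; 0 0 1]
T5·…·T1 = [-12/13 -5/13 7; -5/13 12/13 4; 0 0 1]
det M = -1; M⁻¹ = [-12/13 -5/13 8; -5/13 12/13 -1; 0 0 1]
M⁻¹ · (64/13, 246/65)ᵀ = (2, 3/5)ᵀ

p = (2, 3/5)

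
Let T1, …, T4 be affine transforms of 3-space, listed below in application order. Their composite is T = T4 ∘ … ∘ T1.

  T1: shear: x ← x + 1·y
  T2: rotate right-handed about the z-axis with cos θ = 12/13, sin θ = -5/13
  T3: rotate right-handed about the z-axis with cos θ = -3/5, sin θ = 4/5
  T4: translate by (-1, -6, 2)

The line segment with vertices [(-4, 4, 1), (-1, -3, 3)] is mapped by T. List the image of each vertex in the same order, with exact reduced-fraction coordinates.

image vertices: (-317/65, -454/65, 3), (188/65, -594/65, 5)

T1 shear: x ← x + 1·y: (-4, 4, 1) → (0, 4, 1); (-1, -3, 3) → (-4, -3, 3)
T2 rotate right-handed about the z-axis with cos θ = 12/13, sin θ = -5/13: (0, 4, 1) → (20/13, 48/13, 1); (-4, -3, 3) → (-63/13, -16/13, 3)
T3 rotate right-handed about the z-axis with cos θ = -3/5, sin θ = 4/5: (20/13, 48/13, 1) → (-252/65, -64/65, 1); (-63/13, -16/13, 3) → (253/65, -204/65, 3)
T4 translate by (-1, -6, 2): (-252/65, -64/65, 1) → (-317/65, -454/65, 3); (253/65, -204/65, 3) → (188/65, -594/65, 5)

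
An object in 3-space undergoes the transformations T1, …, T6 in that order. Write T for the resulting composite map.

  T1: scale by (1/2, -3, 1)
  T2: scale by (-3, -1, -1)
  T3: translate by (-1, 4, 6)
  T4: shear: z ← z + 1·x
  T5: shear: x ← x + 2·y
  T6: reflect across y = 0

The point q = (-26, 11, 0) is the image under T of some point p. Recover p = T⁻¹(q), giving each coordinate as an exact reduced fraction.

T1 = [1/2 0 0 0; 0 -3 0 0; 0 0 1 0; 0 0 0 1]
T2·T1 = [-3/2 0 0 0; 0 3 0 0; 0 0 -1 0; 0 0 0 1]
T3·…·T1 = [-3/2 0 0 -1; 0 3 0 4; 0 0 -1 6; 0 0 0 1]
T4·…·T1 = [-3/2 0 0 -1; 0 3 0 4; -3/2 0 -1 5; 0 0 0 1]
T5·…·T1 = [-3/2 6 0 7; 0 3 0 4; -3/2 0 -1 5; 0 0 0 1]
T6·…·T1 = [-3/2 6 0 7; 0 -3 0 -4; -3/2 0 -1 5; 0 0 0 1]
det M = -9/2; M⁻¹ = [-2/3 -4/3 0 -2/3; 0 -1/3 0 -4/3; 1 2 -1 6; 0 0 0 1]
M⁻¹ · (-26, 11, 0)ᵀ = (2, -5, 2)ᵀ

p = (2, -5, 2)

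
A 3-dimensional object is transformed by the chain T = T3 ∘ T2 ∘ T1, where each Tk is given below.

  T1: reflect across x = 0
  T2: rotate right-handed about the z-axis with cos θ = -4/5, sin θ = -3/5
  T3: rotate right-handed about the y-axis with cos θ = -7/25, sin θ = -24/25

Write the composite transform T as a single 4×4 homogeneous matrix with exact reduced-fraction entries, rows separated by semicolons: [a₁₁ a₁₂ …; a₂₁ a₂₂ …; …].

T = [-28/125 -21/125 -24/25 0; 3/5 -4/5 0 0; 96/125 72/125 -7/25 0; 0 0 0 1]

T1 = [-1 0 0 0; 0 1 0 0; 0 0 1 0; 0 0 0 1]
T2·T1 = [4/5 3/5 0 0; 3/5 -4/5 0 0; 0 0 1 0; 0 0 0 1]
T3·…·T1 = [-28/125 -21/125 -24/25 0; 3/5 -4/5 0 0; 96/125 72/125 -7/25 0; 0 0 0 1]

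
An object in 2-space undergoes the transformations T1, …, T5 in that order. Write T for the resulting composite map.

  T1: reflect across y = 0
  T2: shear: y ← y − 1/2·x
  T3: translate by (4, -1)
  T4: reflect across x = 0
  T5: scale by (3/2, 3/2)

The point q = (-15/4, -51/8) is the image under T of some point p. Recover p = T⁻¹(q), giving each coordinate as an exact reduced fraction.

p = (-3/2, 4)

T1 = [1 0 0; 0 -1 0; 0 0 1]
T2·T1 = [1 0 0; -1/2 -1 0; 0 0 1]
T3·…·T1 = [1 0 4; -1/2 -1 -1; 0 0 1]
T4·…·T1 = [-1 0 -4; -1/2 -1 -1; 0 0 1]
T5·…·T1 = [-3/2 0 -6; -3/4 -3/2 -3/2; 0 0 1]
det M = 9/4; M⁻¹ = [-2/3 0 -4; 1/3 -2/3 1; 0 0 1]
M⁻¹ · (-15/4, -51/8)ᵀ = (-3/2, 4)ᵀ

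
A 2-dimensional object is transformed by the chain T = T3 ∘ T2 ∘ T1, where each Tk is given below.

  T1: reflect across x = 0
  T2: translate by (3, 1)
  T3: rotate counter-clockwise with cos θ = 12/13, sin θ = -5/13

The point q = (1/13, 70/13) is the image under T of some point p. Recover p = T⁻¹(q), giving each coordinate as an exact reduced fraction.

p = (5, 4)

T1 = [-1 0 0; 0 1 0; 0 0 1]
T2·T1 = [-1 0 3; 0 1 1; 0 0 1]
T3·…·T1 = [-12/13 5/13 41/13; 5/13 12/13 -3/13; 0 0 1]
det M = -1; M⁻¹ = [-12/13 5/13 3; 5/13 12/13 -1; 0 0 1]
M⁻¹ · (1/13, 70/13)ᵀ = (5, 4)ᵀ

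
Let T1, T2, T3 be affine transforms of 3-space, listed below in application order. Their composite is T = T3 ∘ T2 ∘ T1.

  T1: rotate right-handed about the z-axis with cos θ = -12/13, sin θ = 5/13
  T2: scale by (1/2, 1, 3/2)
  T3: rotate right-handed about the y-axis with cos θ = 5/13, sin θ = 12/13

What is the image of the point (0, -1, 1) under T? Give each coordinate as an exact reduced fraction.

T1 rotate right-handed about the z-axis with cos θ = -12/13, sin θ = 5/13: (0, -1, 1) → (5/13, 12/13, 1)
T2 scale by (1/2, 1, 3/2): (5/13, 12/13, 1) → (5/26, 12/13, 3/2)
T3 rotate right-handed about the y-axis with cos θ = 5/13, sin θ = 12/13: (5/26, 12/13, 3/2) → (493/338, 12/13, 135/338)

T(p) = (493/338, 12/13, 135/338)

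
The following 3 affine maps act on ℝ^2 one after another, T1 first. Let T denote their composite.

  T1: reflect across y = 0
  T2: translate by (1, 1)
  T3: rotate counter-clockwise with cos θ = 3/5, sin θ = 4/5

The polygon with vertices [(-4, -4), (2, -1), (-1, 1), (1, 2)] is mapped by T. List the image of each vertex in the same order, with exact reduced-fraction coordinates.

T1 reflect across y = 0: (-4, -4) → (-4, 4); (2, -1) → (2, 1); (-1, 1) → (-1, -1); (1, 2) → (1, -2)
T2 translate by (1, 1): (-4, 4) → (-3, 5); (2, 1) → (3, 2); (-1, -1) → (0, 0); (1, -2) → (2, -1)
T3 rotate counter-clockwise with cos θ = 3/5, sin θ = 4/5: (-3, 5) → (-29/5, 3/5); (3, 2) → (1/5, 18/5); (0, 0) → (0, 0); (2, -1) → (2, 1)

image vertices: (-29/5, 3/5), (1/5, 18/5), (0, 0), (2, 1)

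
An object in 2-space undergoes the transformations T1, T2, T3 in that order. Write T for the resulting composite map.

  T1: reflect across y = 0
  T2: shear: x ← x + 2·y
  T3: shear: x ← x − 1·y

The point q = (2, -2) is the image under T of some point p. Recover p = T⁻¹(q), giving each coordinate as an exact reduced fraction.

p = (4, 2)

T1 = [1 0 0; 0 -1 0; 0 0 1]
T2·T1 = [1 -2 0; 0 -1 0; 0 0 1]
T3·…·T1 = [1 -1 0; 0 -1 0; 0 0 1]
det M = -1; M⁻¹ = [1 -1 0; 0 -1 0; 0 0 1]
M⁻¹ · (2, -2)ᵀ = (4, 2)ᵀ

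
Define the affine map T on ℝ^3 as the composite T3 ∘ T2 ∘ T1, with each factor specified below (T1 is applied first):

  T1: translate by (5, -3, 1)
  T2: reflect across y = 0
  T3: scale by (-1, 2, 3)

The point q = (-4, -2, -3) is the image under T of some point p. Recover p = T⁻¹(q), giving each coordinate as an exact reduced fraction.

p = (-1, 4, -2)

T1 = [1 0 0 5; 0 1 0 -3; 0 0 1 1; 0 0 0 1]
T2·T1 = [1 0 0 5; 0 -1 0 3; 0 0 1 1; 0 0 0 1]
T3·…·T1 = [-1 0 0 -5; 0 -2 0 6; 0 0 3 3; 0 0 0 1]
det M = 6; M⁻¹ = [-1 0 0 -5; 0 -1/2 0 3; 0 0 1/3 -1; 0 0 0 1]
M⁻¹ · (-4, -2, -3)ᵀ = (-1, 4, -2)ᵀ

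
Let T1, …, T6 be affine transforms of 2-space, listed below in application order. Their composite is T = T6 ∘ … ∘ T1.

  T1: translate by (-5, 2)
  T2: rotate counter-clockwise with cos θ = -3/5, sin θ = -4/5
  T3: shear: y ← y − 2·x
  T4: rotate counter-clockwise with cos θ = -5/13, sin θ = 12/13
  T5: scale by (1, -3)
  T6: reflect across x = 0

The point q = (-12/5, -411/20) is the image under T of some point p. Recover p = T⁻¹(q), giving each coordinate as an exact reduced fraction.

p = (-3, -5/4)

T1 = [1 0 -5; 0 1 2; 0 0 1]
T2·T1 = [-3/5 4/5 23/5; -4/5 -3/5 14/5; 0 0 1]
T3·…·T1 = [-3/5 4/5 23/5; 2/5 -11/5 -32/5; 0 0 1]
T4·…·T1 = [-9/65 112/65 269/65; -46/65 103/65 436/65; 0 0 1]
T5·…·T1 = [-9/65 112/65 269/65; 138/65 -309/65 -1308/65; 0 0 1]
T6·…·T1 = [9/65 -112/65 -269/65; 138/65 -309/65 -1308/65; 0 0 1]
det M = 3; M⁻¹ = [-103/65 112/195 5; -46/65 3/65 -2; 0 0 1]
M⁻¹ · (-12/5, -411/20)ᵀ = (-3, -5/4)ᵀ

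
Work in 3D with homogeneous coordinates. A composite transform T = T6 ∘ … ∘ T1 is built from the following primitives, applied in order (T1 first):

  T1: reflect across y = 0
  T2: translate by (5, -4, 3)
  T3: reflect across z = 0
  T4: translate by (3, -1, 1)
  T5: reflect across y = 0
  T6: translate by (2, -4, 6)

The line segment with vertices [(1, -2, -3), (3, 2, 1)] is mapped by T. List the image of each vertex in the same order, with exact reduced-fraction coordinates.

T1 reflect across y = 0: (1, -2, -3) → (1, 2, -3); (3, 2, 1) → (3, -2, 1)
T2 translate by (5, -4, 3): (1, 2, -3) → (6, -2, 0); (3, -2, 1) → (8, -6, 4)
T3 reflect across z = 0: (6, -2, 0) → (6, -2, 0); (8, -6, 4) → (8, -6, -4)
T4 translate by (3, -1, 1): (6, -2, 0) → (9, -3, 1); (8, -6, -4) → (11, -7, -3)
T5 reflect across y = 0: (9, -3, 1) → (9, 3, 1); (11, -7, -3) → (11, 7, -3)
T6 translate by (2, -4, 6): (9, 3, 1) → (11, -1, 7); (11, 7, -3) → (13, 3, 3)

image vertices: (11, -1, 7), (13, 3, 3)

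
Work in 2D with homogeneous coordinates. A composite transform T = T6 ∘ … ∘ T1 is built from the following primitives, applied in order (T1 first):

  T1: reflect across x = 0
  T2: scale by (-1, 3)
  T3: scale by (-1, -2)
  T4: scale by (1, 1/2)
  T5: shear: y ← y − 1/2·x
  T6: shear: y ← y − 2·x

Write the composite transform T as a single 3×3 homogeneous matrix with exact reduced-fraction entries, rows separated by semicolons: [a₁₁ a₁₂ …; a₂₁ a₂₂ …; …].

T = [-1 0 0; 5/2 -3 0; 0 0 1]

T1 = [-1 0 0; 0 1 0; 0 0 1]
T2·T1 = [1 0 0; 0 3 0; 0 0 1]
T3·…·T1 = [-1 0 0; 0 -6 0; 0 0 1]
T4·…·T1 = [-1 0 0; 0 -3 0; 0 0 1]
T5·…·T1 = [-1 0 0; 1/2 -3 0; 0 0 1]
T6·…·T1 = [-1 0 0; 5/2 -3 0; 0 0 1]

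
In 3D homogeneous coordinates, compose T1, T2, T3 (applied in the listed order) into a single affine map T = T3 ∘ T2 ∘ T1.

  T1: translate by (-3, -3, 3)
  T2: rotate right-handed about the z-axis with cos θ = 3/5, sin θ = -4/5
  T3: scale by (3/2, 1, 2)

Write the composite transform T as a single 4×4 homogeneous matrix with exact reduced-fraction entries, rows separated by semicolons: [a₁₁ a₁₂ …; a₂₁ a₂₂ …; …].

T = [9/10 6/5 0 -63/10; -4/5 3/5 0 3/5; 0 0 2 6; 0 0 0 1]

T1 = [1 0 0 -3; 0 1 0 -3; 0 0 1 3; 0 0 0 1]
T2·T1 = [3/5 4/5 0 -21/5; -4/5 3/5 0 3/5; 0 0 1 3; 0 0 0 1]
T3·…·T1 = [9/10 6/5 0 -63/10; -4/5 3/5 0 3/5; 0 0 2 6; 0 0 0 1]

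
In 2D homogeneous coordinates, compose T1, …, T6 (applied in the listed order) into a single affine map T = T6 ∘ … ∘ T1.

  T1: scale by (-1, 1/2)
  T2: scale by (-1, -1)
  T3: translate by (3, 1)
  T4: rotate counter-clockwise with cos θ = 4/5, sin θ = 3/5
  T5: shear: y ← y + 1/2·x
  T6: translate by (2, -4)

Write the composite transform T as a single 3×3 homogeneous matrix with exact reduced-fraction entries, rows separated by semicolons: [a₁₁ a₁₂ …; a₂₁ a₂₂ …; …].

T = [4/5 3/10 19/5; 1 -1/4 -1/2; 0 0 1]

T1 = [-1 0 0; 0 1/2 0; 0 0 1]
T2·T1 = [1 0 0; 0 -1/2 0; 0 0 1]
T3·…·T1 = [1 0 3; 0 -1/2 1; 0 0 1]
T4·…·T1 = [4/5 3/10 9/5; 3/5 -2/5 13/5; 0 0 1]
T5·…·T1 = [4/5 3/10 9/5; 1 -1/4 7/2; 0 0 1]
T6·…·T1 = [4/5 3/10 19/5; 1 -1/4 -1/2; 0 0 1]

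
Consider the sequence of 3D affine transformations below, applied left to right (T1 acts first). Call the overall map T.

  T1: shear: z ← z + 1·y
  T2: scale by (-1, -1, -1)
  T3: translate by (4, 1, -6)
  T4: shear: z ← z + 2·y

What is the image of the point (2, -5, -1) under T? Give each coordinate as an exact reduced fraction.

T(p) = (2, 6, 12)

T1 shear: z ← z + 1·y: (2, -5, -1) → (2, -5, -6)
T2 scale by (-1, -1, -1): (2, -5, -6) → (-2, 5, 6)
T3 translate by (4, 1, -6): (-2, 5, 6) → (2, 6, 0)
T4 shear: z ← z + 2·y: (2, 6, 0) → (2, 6, 12)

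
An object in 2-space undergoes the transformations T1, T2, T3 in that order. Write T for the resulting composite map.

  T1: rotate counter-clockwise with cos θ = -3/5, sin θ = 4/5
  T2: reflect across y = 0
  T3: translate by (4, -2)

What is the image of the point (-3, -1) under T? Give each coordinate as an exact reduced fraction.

T1 rotate counter-clockwise with cos θ = -3/5, sin θ = 4/5: (-3, -1) → (13/5, -9/5)
T2 reflect across y = 0: (13/5, -9/5) → (13/5, 9/5)
T3 translate by (4, -2): (13/5, 9/5) → (33/5, -1/5)

T(p) = (33/5, -1/5)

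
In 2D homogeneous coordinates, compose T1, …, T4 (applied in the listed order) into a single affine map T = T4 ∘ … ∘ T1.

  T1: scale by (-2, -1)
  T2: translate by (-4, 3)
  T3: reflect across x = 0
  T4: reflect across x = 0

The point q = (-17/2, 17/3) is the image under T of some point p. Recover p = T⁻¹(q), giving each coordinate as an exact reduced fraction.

T1 = [-2 0 0; 0 -1 0; 0 0 1]
T2·T1 = [-2 0 -4; 0 -1 3; 0 0 1]
T3·…·T1 = [2 0 4; 0 -1 3; 0 0 1]
T4·…·T1 = [-2 0 -4; 0 -1 3; 0 0 1]
det M = 2; M⁻¹ = [-1/2 0 -2; 0 -1 3; 0 0 1]
M⁻¹ · (-17/2, 17/3)ᵀ = (9/4, -8/3)ᵀ

p = (9/4, -8/3)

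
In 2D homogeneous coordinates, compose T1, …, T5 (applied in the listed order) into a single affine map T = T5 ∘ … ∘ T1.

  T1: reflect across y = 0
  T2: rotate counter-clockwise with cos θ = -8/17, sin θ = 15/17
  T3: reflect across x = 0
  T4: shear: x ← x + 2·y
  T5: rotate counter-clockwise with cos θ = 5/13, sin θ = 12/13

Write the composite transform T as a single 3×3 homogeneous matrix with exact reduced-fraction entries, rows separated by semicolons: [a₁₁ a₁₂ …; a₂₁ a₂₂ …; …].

T1 = [1 0 0; 0 -1 0; 0 0 1]
T2·T1 = [-8/17 15/17 0; 15/17 8/17 0; 0 0 1]
T3·…·T1 = [8/17 -15/17 0; 15/17 8/17 0; 0 0 1]
T4·…·T1 = [38/17 1/17 0; 15/17 8/17 0; 0 0 1]
T5·…·T1 = [10/221 -7/17 0; 531/221 4/17 0; 0 0 1]

T = [10/221 -7/17 0; 531/221 4/17 0; 0 0 1]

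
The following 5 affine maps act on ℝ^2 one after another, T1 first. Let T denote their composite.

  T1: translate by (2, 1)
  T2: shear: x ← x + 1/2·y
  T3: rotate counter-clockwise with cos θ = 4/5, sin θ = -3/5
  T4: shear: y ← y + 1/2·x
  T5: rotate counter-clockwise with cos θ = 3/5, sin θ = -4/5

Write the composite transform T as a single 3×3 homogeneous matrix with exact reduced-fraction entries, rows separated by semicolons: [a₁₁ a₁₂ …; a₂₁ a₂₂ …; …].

T1 = [1 0 2; 0 1 1; 0 0 1]
T2·T1 = [1 1/2 5/2; 0 1 1; 0 0 1]
T3·…·T1 = [4/5 1 13/5; -3/5 1/2 -7/10; 0 0 1]
T4·…·T1 = [4/5 1 13/5; -1/5 1 3/5; 0 0 1]
T5·…·T1 = [8/25 7/5 51/25; -19/25 -1/5 -43/25; 0 0 1]

T = [8/25 7/5 51/25; -19/25 -1/5 -43/25; 0 0 1]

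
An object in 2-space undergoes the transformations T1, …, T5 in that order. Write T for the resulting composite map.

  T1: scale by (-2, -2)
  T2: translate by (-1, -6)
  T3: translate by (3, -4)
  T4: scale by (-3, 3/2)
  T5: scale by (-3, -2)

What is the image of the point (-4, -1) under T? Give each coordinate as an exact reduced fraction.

T(p) = (90, 24)

T1 scale by (-2, -2): (-4, -1) → (8, 2)
T2 translate by (-1, -6): (8, 2) → (7, -4)
T3 translate by (3, -4): (7, -4) → (10, -8)
T4 scale by (-3, 3/2): (10, -8) → (-30, -12)
T5 scale by (-3, -2): (-30, -12) → (90, 24)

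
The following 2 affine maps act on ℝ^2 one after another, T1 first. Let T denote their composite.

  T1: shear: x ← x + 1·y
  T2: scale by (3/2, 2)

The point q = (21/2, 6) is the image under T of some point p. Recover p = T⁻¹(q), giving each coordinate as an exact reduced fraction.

T1 = [1 1 0; 0 1 0; 0 0 1]
T2·T1 = [3/2 3/2 0; 0 2 0; 0 0 1]
det M = 3; M⁻¹ = [2/3 -1/2 0; 0 1/2 0; 0 0 1]
M⁻¹ · (21/2, 6)ᵀ = (4, 3)ᵀ

p = (4, 3)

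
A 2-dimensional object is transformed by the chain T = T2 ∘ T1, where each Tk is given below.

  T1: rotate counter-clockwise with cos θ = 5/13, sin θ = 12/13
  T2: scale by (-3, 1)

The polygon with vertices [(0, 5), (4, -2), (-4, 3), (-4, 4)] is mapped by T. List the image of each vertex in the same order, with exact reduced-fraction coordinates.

image vertices: (180/13, 25/13), (-132/13, 38/13), (168/13, -33/13), (204/13, -28/13)

T1 rotate counter-clockwise with cos θ = 5/13, sin θ = 12/13: (0, 5) → (-60/13, 25/13); (4, -2) → (44/13, 38/13); (-4, 3) → (-56/13, -33/13); (-4, 4) → (-68/13, -28/13)
T2 scale by (-3, 1): (-60/13, 25/13) → (180/13, 25/13); (44/13, 38/13) → (-132/13, 38/13); (-56/13, -33/13) → (168/13, -33/13); (-68/13, -28/13) → (204/13, -28/13)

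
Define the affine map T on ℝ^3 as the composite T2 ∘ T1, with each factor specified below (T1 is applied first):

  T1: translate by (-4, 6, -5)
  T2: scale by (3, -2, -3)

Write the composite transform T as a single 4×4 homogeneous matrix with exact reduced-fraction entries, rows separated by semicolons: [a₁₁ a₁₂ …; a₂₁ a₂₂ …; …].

T1 = [1 0 0 -4; 0 1 0 6; 0 0 1 -5; 0 0 0 1]
T2·T1 = [3 0 0 -12; 0 -2 0 -12; 0 0 -3 15; 0 0 0 1]

T = [3 0 0 -12; 0 -2 0 -12; 0 0 -3 15; 0 0 0 1]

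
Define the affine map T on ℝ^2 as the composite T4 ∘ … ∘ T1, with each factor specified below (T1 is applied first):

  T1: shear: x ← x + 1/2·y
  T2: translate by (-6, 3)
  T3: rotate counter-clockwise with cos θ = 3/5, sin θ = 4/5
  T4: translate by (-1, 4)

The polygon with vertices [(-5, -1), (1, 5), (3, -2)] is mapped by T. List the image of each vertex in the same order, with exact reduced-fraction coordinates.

T1 shear: x ← x + 1/2·y: (-5, -1) → (-11/2, -1); (1, 5) → (7/2, 5); (3, -2) → (2, -2)
T2 translate by (-6, 3): (-11/2, -1) → (-23/2, 2); (7/2, 5) → (-5/2, 8); (2, -2) → (-4, 1)
T3 rotate counter-clockwise with cos θ = 3/5, sin θ = 4/5: (-23/2, 2) → (-17/2, -8); (-5/2, 8) → (-79/10, 14/5); (-4, 1) → (-16/5, -13/5)
T4 translate by (-1, 4): (-17/2, -8) → (-19/2, -4); (-79/10, 14/5) → (-89/10, 34/5); (-16/5, -13/5) → (-21/5, 7/5)

image vertices: (-19/2, -4), (-89/10, 34/5), (-21/5, 7/5)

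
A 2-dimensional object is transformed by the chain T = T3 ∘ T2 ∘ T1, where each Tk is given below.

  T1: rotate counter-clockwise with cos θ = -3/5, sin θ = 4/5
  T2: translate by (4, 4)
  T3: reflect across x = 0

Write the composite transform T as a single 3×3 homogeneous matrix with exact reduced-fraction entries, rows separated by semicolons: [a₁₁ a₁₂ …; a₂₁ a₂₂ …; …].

T = [3/5 4/5 -4; 4/5 -3/5 4; 0 0 1]

T1 = [-3/5 -4/5 0; 4/5 -3/5 0; 0 0 1]
T2·T1 = [-3/5 -4/5 4; 4/5 -3/5 4; 0 0 1]
T3·…·T1 = [3/5 4/5 -4; 4/5 -3/5 4; 0 0 1]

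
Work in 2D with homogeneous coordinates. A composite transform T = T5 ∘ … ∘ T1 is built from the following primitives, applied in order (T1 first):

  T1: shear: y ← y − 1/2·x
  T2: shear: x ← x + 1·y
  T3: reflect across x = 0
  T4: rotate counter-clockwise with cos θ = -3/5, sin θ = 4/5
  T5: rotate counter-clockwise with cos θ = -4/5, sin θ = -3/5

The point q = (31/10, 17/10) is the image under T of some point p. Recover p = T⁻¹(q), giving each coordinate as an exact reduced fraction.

p = (-5, 0)

T1 = [1 0 0; -1/2 1 0; 0 0 1]
T2·T1 = [1/2 1 0; -1/2 1 0; 0 0 1]
T3·…·T1 = [-1/2 -1 0; -1/2 1 0; 0 0 1]
T4·…·T1 = [7/10 -1/5 0; -1/10 -7/5 0; 0 0 1]
T5·…·T1 = [-31/50 -17/25 0; -17/50 31/25 0; 0 0 1]
det M = -1; M⁻¹ = [-31/25 -17/25 0; -17/50 31/50 0; 0 0 1]
M⁻¹ · (31/10, 17/10)ᵀ = (-5, 0)ᵀ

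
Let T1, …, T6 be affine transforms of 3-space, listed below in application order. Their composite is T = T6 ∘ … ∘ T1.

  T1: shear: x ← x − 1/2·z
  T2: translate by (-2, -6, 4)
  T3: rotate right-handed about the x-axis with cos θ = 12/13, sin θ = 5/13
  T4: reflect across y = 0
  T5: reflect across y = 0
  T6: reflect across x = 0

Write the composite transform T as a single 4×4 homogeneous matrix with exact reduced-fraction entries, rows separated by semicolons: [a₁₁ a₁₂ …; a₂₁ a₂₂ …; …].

T = [-1 0 1/2 2; 0 12/13 -5/13 -92/13; 0 5/13 12/13 18/13; 0 0 0 1]

T1 = [1 0 -1/2 0; 0 1 0 0; 0 0 1 0; 0 0 0 1]
T2·T1 = [1 0 -1/2 -2; 0 1 0 -6; 0 0 1 4; 0 0 0 1]
T3·…·T1 = [1 0 -1/2 -2; 0 12/13 -5/13 -92/13; 0 5/13 12/13 18/13; 0 0 0 1]
T4·…·T1 = [1 0 -1/2 -2; 0 -12/13 5/13 92/13; 0 5/13 12/13 18/13; 0 0 0 1]
T5·…·T1 = [1 0 -1/2 -2; 0 12/13 -5/13 -92/13; 0 5/13 12/13 18/13; 0 0 0 1]
T6·…·T1 = [-1 0 1/2 2; 0 12/13 -5/13 -92/13; 0 5/13 12/13 18/13; 0 0 0 1]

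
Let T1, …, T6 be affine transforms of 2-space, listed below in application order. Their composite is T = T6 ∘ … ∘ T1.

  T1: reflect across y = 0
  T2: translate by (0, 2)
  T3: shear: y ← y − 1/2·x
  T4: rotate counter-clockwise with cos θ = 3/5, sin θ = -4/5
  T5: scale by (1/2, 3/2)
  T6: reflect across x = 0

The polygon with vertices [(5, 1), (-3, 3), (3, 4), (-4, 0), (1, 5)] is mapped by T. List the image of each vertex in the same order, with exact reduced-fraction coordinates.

T1 reflect across y = 0: (5, 1) → (5, -1); (-3, 3) → (-3, -3); (3, 4) → (3, -4); (-4, 0) → (-4, 0); (1, 5) → (1, -5)
T2 translate by (0, 2): (5, -1) → (5, 1); (-3, -3) → (-3, -1); (3, -4) → (3, -2); (-4, 0) → (-4, 2); (1, -5) → (1, -3)
T3 shear: y ← y − 1/2·x: (5, 1) → (5, -3/2); (-3, -1) → (-3, 1/2); (3, -2) → (3, -7/2); (-4, 2) → (-4, 4); (1, -3) → (1, -7/2)
T4 rotate counter-clockwise with cos θ = 3/5, sin θ = -4/5: (5, -3/2) → (9/5, -49/10); (-3, 1/2) → (-7/5, 27/10); (3, -7/2) → (-1, -9/2); (-4, 4) → (4/5, 28/5); (1, -7/2) → (-11/5, -29/10)
T5 scale by (1/2, 3/2): (9/5, -49/10) → (9/10, -147/20); (-7/5, 27/10) → (-7/10, 81/20); (-1, -9/2) → (-1/2, -27/4); (4/5, 28/5) → (2/5, 42/5); (-11/5, -29/10) → (-11/10, -87/20)
T6 reflect across x = 0: (9/10, -147/20) → (-9/10, -147/20); (-7/10, 81/20) → (7/10, 81/20); (-1/2, -27/4) → (1/2, -27/4); (2/5, 42/5) → (-2/5, 42/5); (-11/10, -87/20) → (11/10, -87/20)

image vertices: (-9/10, -147/20), (7/10, 81/20), (1/2, -27/4), (-2/5, 42/5), (11/10, -87/20)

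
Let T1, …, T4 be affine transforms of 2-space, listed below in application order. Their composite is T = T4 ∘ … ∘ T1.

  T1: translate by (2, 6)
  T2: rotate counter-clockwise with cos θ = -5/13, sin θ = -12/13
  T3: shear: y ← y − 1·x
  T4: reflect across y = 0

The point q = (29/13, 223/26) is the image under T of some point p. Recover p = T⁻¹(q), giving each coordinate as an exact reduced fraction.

p = (3, -3/2)

T1 = [1 0 2; 0 1 6; 0 0 1]
T2·T1 = [-5/13 12/13 62/13; -12/13 -5/13 -54/13; 0 0 1]
T3·…·T1 = [-5/13 12/13 62/13; -7/13 -17/13 -116/13; 0 0 1]
T4·…·T1 = [-5/13 12/13 62/13; 7/13 17/13 116/13; 0 0 1]
det M = -1; M⁻¹ = [-17/13 12/13 -2; 7/13 5/13 -6; 0 0 1]
M⁻¹ · (29/13, 223/26)ᵀ = (3, -3/2)ᵀ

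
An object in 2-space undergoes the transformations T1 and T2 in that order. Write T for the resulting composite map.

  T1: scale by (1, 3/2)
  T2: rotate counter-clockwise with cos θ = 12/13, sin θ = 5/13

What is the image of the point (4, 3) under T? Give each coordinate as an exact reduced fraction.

T(p) = (51/26, 74/13)

T1 scale by (1, 3/2): (4, 3) → (4, 9/2)
T2 rotate counter-clockwise with cos θ = 12/13, sin θ = 5/13: (4, 9/2) → (51/26, 74/13)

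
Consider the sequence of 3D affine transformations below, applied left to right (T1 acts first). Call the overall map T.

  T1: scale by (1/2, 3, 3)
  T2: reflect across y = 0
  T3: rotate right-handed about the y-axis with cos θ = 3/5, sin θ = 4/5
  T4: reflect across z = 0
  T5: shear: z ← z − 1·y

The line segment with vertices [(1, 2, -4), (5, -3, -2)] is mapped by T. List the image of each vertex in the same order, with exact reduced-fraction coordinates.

T1 scale by (1/2, 3, 3): (1, 2, -4) → (1/2, 6, -12); (5, -3, -2) → (5/2, -9, -6)
T2 reflect across y = 0: (1/2, 6, -12) → (1/2, -6, -12); (5/2, -9, -6) → (5/2, 9, -6)
T3 rotate right-handed about the y-axis with cos θ = 3/5, sin θ = 4/5: (1/2, -6, -12) → (-93/10, -6, -38/5); (5/2, 9, -6) → (-33/10, 9, -28/5)
T4 reflect across z = 0: (-93/10, -6, -38/5) → (-93/10, -6, 38/5); (-33/10, 9, -28/5) → (-33/10, 9, 28/5)
T5 shear: z ← z − 1·y: (-93/10, -6, 38/5) → (-93/10, -6, 68/5); (-33/10, 9, 28/5) → (-33/10, 9, -17/5)

image vertices: (-93/10, -6, 68/5), (-33/10, 9, -17/5)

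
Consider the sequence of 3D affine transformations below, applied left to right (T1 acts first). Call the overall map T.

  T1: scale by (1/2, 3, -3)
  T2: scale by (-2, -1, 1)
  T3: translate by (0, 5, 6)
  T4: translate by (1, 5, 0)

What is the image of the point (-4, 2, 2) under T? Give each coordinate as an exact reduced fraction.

T(p) = (5, 4, 0)

T1 scale by (1/2, 3, -3): (-4, 2, 2) → (-2, 6, -6)
T2 scale by (-2, -1, 1): (-2, 6, -6) → (4, -6, -6)
T3 translate by (0, 5, 6): (4, -6, -6) → (4, -1, 0)
T4 translate by (1, 5, 0): (4, -1, 0) → (5, 4, 0)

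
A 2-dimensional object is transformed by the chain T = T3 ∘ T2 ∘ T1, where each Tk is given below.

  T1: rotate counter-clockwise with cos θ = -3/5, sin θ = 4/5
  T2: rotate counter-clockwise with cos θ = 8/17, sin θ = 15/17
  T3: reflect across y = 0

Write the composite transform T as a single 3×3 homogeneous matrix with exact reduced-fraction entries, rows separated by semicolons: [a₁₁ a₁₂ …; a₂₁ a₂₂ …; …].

T = [-84/85 13/85 0; 13/85 84/85 0; 0 0 1]

T1 = [-3/5 -4/5 0; 4/5 -3/5 0; 0 0 1]
T2·T1 = [-84/85 13/85 0; -13/85 -84/85 0; 0 0 1]
T3·…·T1 = [-84/85 13/85 0; 13/85 84/85 0; 0 0 1]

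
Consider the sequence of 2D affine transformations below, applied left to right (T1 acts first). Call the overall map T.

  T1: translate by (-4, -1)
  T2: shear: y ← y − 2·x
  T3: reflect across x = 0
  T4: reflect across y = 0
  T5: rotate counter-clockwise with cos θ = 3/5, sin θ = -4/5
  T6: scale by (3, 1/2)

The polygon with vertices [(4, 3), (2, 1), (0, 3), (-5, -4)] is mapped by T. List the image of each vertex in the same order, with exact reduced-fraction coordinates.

image vertices: (-24/5, -3/5), (-6, -2), (-84/5, -23/5), (-15, -15/2)

T1 translate by (-4, -1): (4, 3) → (0, 2); (2, 1) → (-2, 0); (0, 3) → (-4, 2); (-5, -4) → (-9, -5)
T2 shear: y ← y − 2·x: (0, 2) → (0, 2); (-2, 0) → (-2, 4); (-4, 2) → (-4, 10); (-9, -5) → (-9, 13)
T3 reflect across x = 0: (0, 2) → (0, 2); (-2, 4) → (2, 4); (-4, 10) → (4, 10); (-9, 13) → (9, 13)
T4 reflect across y = 0: (0, 2) → (0, -2); (2, 4) → (2, -4); (4, 10) → (4, -10); (9, 13) → (9, -13)
T5 rotate counter-clockwise with cos θ = 3/5, sin θ = -4/5: (0, -2) → (-8/5, -6/5); (2, -4) → (-2, -4); (4, -10) → (-28/5, -46/5); (9, -13) → (-5, -15)
T6 scale by (3, 1/2): (-8/5, -6/5) → (-24/5, -3/5); (-2, -4) → (-6, -2); (-28/5, -46/5) → (-84/5, -23/5); (-5, -15) → (-15, -15/2)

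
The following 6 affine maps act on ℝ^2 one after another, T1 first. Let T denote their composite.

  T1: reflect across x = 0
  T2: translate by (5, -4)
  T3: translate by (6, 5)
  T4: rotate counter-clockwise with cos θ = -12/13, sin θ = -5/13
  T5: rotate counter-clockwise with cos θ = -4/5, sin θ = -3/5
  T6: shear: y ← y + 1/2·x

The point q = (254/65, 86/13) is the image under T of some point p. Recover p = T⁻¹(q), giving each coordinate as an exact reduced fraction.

T1 = [-1 0 0; 0 1 0; 0 0 1]
T2·T1 = [-1 0 5; 0 1 -4; 0 0 1]
T3·…·T1 = [-1 0 11; 0 1 1; 0 0 1]
T4·…·T1 = [12/13 5/13 -127/13; 5/13 -12/13 -67/13; 0 0 1]
T5·…·T1 = [-33/65 -56/65 307/65; -56/65 33/65 649/65; 0 0 1]
T6·…·T1 = [-33/65 -56/65 307/65; -29/26 1/13 321/26; 0 0 1]
det M = -1; M⁻¹ = [-1/13 -56/65 11; -29/26 33/65 -1; 0 0 1]
M⁻¹ · (254/65, 86/13)ᵀ = (5, -2)ᵀ

p = (5, -2)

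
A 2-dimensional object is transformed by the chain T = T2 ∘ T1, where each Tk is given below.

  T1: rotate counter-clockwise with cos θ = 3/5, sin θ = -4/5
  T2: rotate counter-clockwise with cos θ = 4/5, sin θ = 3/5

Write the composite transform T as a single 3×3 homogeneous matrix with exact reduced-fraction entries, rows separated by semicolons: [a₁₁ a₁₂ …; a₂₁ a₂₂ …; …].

T1 = [3/5 4/5 0; -4/5 3/5 0; 0 0 1]
T2·T1 = [24/25 7/25 0; -7/25 24/25 0; 0 0 1]

T = [24/25 7/25 0; -7/25 24/25 0; 0 0 1]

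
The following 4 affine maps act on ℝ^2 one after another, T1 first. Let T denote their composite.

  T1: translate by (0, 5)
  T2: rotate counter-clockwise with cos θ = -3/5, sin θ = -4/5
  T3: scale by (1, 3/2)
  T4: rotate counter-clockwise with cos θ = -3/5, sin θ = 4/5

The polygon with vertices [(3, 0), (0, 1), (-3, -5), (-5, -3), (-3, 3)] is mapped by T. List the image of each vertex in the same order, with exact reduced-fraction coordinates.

T1 translate by (0, 5): (3, 0) → (3, 5); (0, 1) → (0, 6); (-3, -5) → (-3, 0); (-5, -3) → (-5, 2); (-3, 3) → (-3, 8)
T2 rotate counter-clockwise with cos θ = -3/5, sin θ = -4/5: (3, 5) → (11/5, -27/5); (0, 6) → (24/5, -18/5); (-3, 0) → (9/5, 12/5); (-5, 2) → (23/5, 14/5); (-3, 8) → (41/5, -12/5)
T3 scale by (1, 3/2): (11/5, -27/5) → (11/5, -81/10); (24/5, -18/5) → (24/5, -27/5); (9/5, 12/5) → (9/5, 18/5); (23/5, 14/5) → (23/5, 21/5); (41/5, -12/5) → (41/5, -18/5)
T4 rotate counter-clockwise with cos θ = -3/5, sin θ = 4/5: (11/5, -81/10) → (129/25, 331/50); (24/5, -27/5) → (36/25, 177/25); (9/5, 18/5) → (-99/25, -18/25); (23/5, 21/5) → (-153/25, 29/25); (41/5, -18/5) → (-51/25, 218/25)

image vertices: (129/25, 331/50), (36/25, 177/25), (-99/25, -18/25), (-153/25, 29/25), (-51/25, 218/25)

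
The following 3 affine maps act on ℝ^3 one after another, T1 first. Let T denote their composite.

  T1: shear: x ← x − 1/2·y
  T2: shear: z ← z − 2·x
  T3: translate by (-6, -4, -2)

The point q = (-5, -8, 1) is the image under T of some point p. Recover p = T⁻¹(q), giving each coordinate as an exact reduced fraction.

T1 = [1 -1/2 0 0; 0 1 0 0; 0 0 1 0; 0 0 0 1]
T2·T1 = [1 -1/2 0 0; 0 1 0 0; -2 1 1 0; 0 0 0 1]
T3·…·T1 = [1 -1/2 0 -6; 0 1 0 -4; -2 1 1 -2; 0 0 0 1]
det M = 1; M⁻¹ = [1 1/2 0 8; 0 1 0 4; 2 0 1 14; 0 0 0 1]
M⁻¹ · (-5, -8, 1)ᵀ = (-1, -4, 5)ᵀ

p = (-1, -4, 5)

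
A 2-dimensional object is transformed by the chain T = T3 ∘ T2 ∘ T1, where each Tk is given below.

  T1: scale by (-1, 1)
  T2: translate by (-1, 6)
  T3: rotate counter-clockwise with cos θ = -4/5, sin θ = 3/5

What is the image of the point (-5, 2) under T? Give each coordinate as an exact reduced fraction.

T(p) = (-8, -4)

T1 scale by (-1, 1): (-5, 2) → (5, 2)
T2 translate by (-1, 6): (5, 2) → (4, 8)
T3 rotate counter-clockwise with cos θ = -4/5, sin θ = 3/5: (4, 8) → (-8, -4)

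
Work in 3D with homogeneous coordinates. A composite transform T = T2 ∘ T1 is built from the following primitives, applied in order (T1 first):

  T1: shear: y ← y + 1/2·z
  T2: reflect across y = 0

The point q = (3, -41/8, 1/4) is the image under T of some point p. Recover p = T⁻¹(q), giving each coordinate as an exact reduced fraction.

p = (3, 5, 1/4)

T1 = [1 0 0 0; 0 1 1/2 0; 0 0 1 0; 0 0 0 1]
T2·T1 = [1 0 0 0; 0 -1 -1/2 0; 0 0 1 0; 0 0 0 1]
det M = -1; M⁻¹ = [1 0 0 0; 0 -1 -1/2 0; 0 0 1 0; 0 0 0 1]
M⁻¹ · (3, -41/8, 1/4)ᵀ = (3, 5, 1/4)ᵀ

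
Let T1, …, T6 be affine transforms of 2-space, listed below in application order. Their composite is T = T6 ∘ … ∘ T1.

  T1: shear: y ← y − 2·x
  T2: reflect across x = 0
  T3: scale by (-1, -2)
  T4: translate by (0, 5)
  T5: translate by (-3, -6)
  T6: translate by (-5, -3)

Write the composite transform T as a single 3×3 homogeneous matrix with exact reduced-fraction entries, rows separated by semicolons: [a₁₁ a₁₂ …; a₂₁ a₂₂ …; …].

T1 = [1 0 0; -2 1 0; 0 0 1]
T2·T1 = [-1 0 0; -2 1 0; 0 0 1]
T3·…·T1 = [1 0 0; 4 -2 0; 0 0 1]
T4·…·T1 = [1 0 0; 4 -2 5; 0 0 1]
T5·…·T1 = [1 0 -3; 4 -2 -1; 0 0 1]
T6·…·T1 = [1 0 -8; 4 -2 -4; 0 0 1]

T = [1 0 -8; 4 -2 -4; 0 0 1]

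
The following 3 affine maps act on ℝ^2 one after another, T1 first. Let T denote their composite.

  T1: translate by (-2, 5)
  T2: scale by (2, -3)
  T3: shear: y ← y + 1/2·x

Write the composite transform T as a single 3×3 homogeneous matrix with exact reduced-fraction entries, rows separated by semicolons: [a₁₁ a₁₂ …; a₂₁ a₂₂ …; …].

T1 = [1 0 -2; 0 1 5; 0 0 1]
T2·T1 = [2 0 -4; 0 -3 -15; 0 0 1]
T3·…·T1 = [2 0 -4; 1 -3 -17; 0 0 1]

T = [2 0 -4; 1 -3 -17; 0 0 1]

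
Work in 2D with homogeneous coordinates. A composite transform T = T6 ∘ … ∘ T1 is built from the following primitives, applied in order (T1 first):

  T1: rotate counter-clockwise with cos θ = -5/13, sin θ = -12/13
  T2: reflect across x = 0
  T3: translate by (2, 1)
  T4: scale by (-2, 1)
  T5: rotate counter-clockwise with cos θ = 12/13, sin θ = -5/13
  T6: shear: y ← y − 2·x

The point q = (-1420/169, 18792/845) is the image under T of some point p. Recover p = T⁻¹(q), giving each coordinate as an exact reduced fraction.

p = (2/5, -3)

T1 = [-5/13 12/13 0; -12/13 -5/13 0; 0 0 1]
T2·T1 = [5/13 -12/13 0; -12/13 -5/13 0; 0 0 1]
T3·…·T1 = [5/13 -12/13 2; -12/13 -5/13 1; 0 0 1]
T4·…·T1 = [-10/13 24/13 -4; -12/13 -5/13 1; 0 0 1]
T5·…·T1 = [-180/169 263/169 -43/13; -94/169 -180/169 32/13; 0 0 1]
T6·…·T1 = [-180/169 263/169 -43/13; 266/169 -706/169 118/13; 0 0 1]
det M = 2; M⁻¹ = [-353/169 -263/338 2/13; -133/169 -90/169 29/13; 0 0 1]
M⁻¹ · (-1420/169, 18792/845)ᵀ = (2/5, -3)ᵀ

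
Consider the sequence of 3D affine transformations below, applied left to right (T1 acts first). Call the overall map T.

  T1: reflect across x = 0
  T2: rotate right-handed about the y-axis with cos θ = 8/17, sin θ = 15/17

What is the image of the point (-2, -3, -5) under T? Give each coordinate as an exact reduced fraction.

T1 reflect across x = 0: (-2, -3, -5) → (2, -3, -5)
T2 rotate right-handed about the y-axis with cos θ = 8/17, sin θ = 15/17: (2, -3, -5) → (-59/17, -3, -70/17)

T(p) = (-59/17, -3, -70/17)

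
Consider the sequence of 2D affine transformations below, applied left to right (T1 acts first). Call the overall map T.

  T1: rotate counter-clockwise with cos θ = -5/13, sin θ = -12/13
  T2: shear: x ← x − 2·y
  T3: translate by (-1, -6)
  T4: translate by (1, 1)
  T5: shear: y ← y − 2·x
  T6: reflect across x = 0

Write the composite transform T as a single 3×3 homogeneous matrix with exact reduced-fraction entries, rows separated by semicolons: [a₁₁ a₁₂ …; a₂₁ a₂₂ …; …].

T = [-19/13 -22/13 0; -50/13 -49/13 -5; 0 0 1]

T1 = [-5/13 12/13 0; -12/13 -5/13 0; 0 0 1]
T2·T1 = [19/13 22/13 0; -12/13 -5/13 0; 0 0 1]
T3·…·T1 = [19/13 22/13 -1; -12/13 -5/13 -6; 0 0 1]
T4·…·T1 = [19/13 22/13 0; -12/13 -5/13 -5; 0 0 1]
T5·…·T1 = [19/13 22/13 0; -50/13 -49/13 -5; 0 0 1]
T6·…·T1 = [-19/13 -22/13 0; -50/13 -49/13 -5; 0 0 1]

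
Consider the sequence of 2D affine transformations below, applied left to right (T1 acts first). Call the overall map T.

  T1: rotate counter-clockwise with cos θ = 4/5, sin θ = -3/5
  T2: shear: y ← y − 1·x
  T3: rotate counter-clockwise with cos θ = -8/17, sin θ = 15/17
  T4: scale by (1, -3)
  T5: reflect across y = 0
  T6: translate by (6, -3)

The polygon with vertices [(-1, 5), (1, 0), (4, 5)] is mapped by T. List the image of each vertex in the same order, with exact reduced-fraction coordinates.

T1 rotate counter-clockwise with cos θ = 4/5, sin θ = -3/5: (-1, 5) → (11/5, 23/5); (1, 0) → (4/5, -3/5); (4, 5) → (31/5, 8/5)
T2 shear: y ← y − 1·x: (11/5, 23/5) → (11/5, 12/5); (4/5, -3/5) → (4/5, -7/5); (31/5, 8/5) → (31/5, -23/5)
T3 rotate counter-clockwise with cos θ = -8/17, sin θ = 15/17: (11/5, 12/5) → (-268/85, 69/85); (4/5, -7/5) → (73/85, 116/85); (31/5, -23/5) → (97/85, 649/85)
T4 scale by (1, -3): (-268/85, 69/85) → (-268/85, -207/85); (73/85, 116/85) → (73/85, -348/85); (97/85, 649/85) → (97/85, -1947/85)
T5 reflect across y = 0: (-268/85, -207/85) → (-268/85, 207/85); (73/85, -348/85) → (73/85, 348/85); (97/85, -1947/85) → (97/85, 1947/85)
T6 translate by (6, -3): (-268/85, 207/85) → (242/85, -48/85); (73/85, 348/85) → (583/85, 93/85); (97/85, 1947/85) → (607/85, 1692/85)

image vertices: (242/85, -48/85), (583/85, 93/85), (607/85, 1692/85)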